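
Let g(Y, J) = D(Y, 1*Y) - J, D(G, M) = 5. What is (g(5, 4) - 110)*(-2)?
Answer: 218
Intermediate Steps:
g(Y, J) = 5 - J
(g(5, 4) - 110)*(-2) = ((5 - 1*4) - 110)*(-2) = ((5 - 4) - 110)*(-2) = (1 - 110)*(-2) = -109*(-2) = 218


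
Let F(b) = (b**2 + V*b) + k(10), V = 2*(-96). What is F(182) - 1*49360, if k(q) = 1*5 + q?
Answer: -51165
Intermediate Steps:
k(q) = 5 + q
V = -192
F(b) = 15 + b**2 - 192*b (F(b) = (b**2 - 192*b) + (5 + 10) = (b**2 - 192*b) + 15 = 15 + b**2 - 192*b)
F(182) - 1*49360 = (15 + 182**2 - 192*182) - 1*49360 = (15 + 33124 - 34944) - 49360 = -1805 - 49360 = -51165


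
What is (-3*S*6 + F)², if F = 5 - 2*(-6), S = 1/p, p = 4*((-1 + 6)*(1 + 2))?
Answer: 27889/100 ≈ 278.89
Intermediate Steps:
p = 60 (p = 4*(5*3) = 4*15 = 60)
S = 1/60 ≈ 0.016667
F = 17 (F = 5 + 12 = 17)
(-3*S*6 + F)² = (-3*1/60*6 + 17)² = (-1/20*6 + 17)² = (-3/10 + 17)² = (167/10)² = 27889/100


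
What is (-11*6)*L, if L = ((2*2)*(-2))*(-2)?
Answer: -1056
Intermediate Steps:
L = 16 (L = (4*(-2))*(-2) = -8*(-2) = 16)
(-11*6)*L = -11*6*16 = -66*16 = -1056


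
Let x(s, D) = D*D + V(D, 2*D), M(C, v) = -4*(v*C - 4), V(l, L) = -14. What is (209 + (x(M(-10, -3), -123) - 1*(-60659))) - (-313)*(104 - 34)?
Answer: 97893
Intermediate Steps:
M(C, v) = 16 - 4*C*v (M(C, v) = -4*(C*v - 4) = -4*(-4 + C*v) = 16 - 4*C*v)
x(s, D) = -14 + D² (x(s, D) = D*D - 14 = D² - 14 = -14 + D²)
(209 + (x(M(-10, -3), -123) - 1*(-60659))) - (-313)*(104 - 34) = (209 + ((-14 + (-123)²) - 1*(-60659))) - (-313)*(104 - 34) = (209 + ((-14 + 15129) + 60659)) - (-313)*70 = (209 + (15115 + 60659)) - 1*(-21910) = (209 + 75774) + 21910 = 75983 + 21910 = 97893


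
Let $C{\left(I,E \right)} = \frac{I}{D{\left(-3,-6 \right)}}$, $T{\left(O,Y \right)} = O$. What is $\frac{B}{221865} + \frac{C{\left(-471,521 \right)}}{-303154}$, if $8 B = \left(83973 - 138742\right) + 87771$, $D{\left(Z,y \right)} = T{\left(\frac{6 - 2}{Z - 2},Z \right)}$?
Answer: $\frac{4479852079}{269037048840} \approx 0.016651$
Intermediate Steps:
$D{\left(Z,y \right)} = \frac{4}{-2 + Z}$ ($D{\left(Z,y \right)} = \frac{6 - 2}{Z - 2} = \frac{4}{-2 + Z}$)
$B = \frac{16501}{4}$ ($B = \frac{\left(83973 - 138742\right) + 87771}{8} = \frac{-54769 + 87771}{8} = \frac{1}{8} \cdot 33002 = \frac{16501}{4} \approx 4125.3$)
$C{\left(I,E \right)} = - \frac{5 I}{4}$ ($C{\left(I,E \right)} = \frac{I}{4 \frac{1}{-2 - 3}} = \frac{I}{4 \frac{1}{-5}} = \frac{I}{4 \left(- \frac{1}{5}\right)} = \frac{I}{- \frac{4}{5}} = I \left(- \frac{5}{4}\right) = - \frac{5 I}{4}$)
$\frac{B}{221865} + \frac{C{\left(-471,521 \right)}}{-303154} = \frac{16501}{4 \cdot 221865} + \frac{\left(- \frac{5}{4}\right) \left(-471\right)}{-303154} = \frac{16501}{4} \cdot \frac{1}{221865} + \frac{2355}{4} \left(- \frac{1}{303154}\right) = \frac{16501}{887460} - \frac{2355}{1212616} = \frac{4479852079}{269037048840}$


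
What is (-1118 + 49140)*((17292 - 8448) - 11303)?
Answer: -118086098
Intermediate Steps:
(-1118 + 49140)*((17292 - 8448) - 11303) = 48022*(8844 - 11303) = 48022*(-2459) = -118086098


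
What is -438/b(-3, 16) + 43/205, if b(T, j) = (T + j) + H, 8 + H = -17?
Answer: 15051/410 ≈ 36.710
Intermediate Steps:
H = -25 (H = -8 - 17 = -25)
b(T, j) = -25 + T + j (b(T, j) = (T + j) - 25 = -25 + T + j)
-438/b(-3, 16) + 43/205 = -438/(-25 - 3 + 16) + 43/205 = -438/(-12) + 43*(1/205) = -438*(-1/12) + 43/205 = 73/2 + 43/205 = 15051/410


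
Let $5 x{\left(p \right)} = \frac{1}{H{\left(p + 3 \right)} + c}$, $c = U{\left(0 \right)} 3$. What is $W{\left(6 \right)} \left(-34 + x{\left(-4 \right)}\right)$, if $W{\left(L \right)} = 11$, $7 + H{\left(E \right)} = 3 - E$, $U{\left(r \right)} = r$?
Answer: $- \frac{5621}{15} \approx -374.73$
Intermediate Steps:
$H{\left(E \right)} = -4 - E$ ($H{\left(E \right)} = -7 - \left(-3 + E\right) = -4 - E$)
$c = 0$ ($c = 0 \cdot 3 = 0$)
$x{\left(p \right)} = \frac{1}{5 \left(-7 - p\right)}$ ($x{\left(p \right)} = \frac{1}{5 \left(\left(-4 - \left(p + 3\right)\right) + 0\right)} = \frac{1}{5 \left(\left(-4 - \left(3 + p\right)\right) + 0\right)} = \frac{1}{5 \left(\left(-7 - p\right) + 0\right)} = \frac{1}{5 \left(-7 - p\right)}$)
$W{\left(6 \right)} \left(-34 + x{\left(-4 \right)}\right) = 11 \left(-34 - \frac{1}{35 + 5 \left(-4\right)}\right) = 11 \left(-34 - \frac{1}{35 - 20}\right) = 11 \left(-34 - \frac{1}{15}\right) = 11 \left(- \frac{511}{15}\right) = - \frac{5621}{15}$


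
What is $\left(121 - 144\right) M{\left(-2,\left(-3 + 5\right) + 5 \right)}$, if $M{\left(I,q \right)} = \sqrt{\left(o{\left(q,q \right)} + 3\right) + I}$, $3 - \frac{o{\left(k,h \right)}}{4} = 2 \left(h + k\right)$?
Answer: $- 69 i \sqrt{11} \approx - 228.85 i$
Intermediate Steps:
$o{\left(k,h \right)} = 12 - 8 h - 8 k$ ($o{\left(k,h \right)} = 12 - 4 \cdot 2 \left(h + k\right) = 12 - 4 \left(2 h + 2 k\right) = 12 - \left(8 h + 8 k\right) = 12 - 8 h - 8 k$)
$M{\left(I,q \right)} = \sqrt{15 + I - 16 q}$ ($M{\left(I,q \right)} = \sqrt{\left(\left(12 - 8 q - 8 q\right) + 3\right) + I} = \sqrt{\left(\left(12 - 16 q\right) + 3\right) + I} = \sqrt{\left(15 - 16 q\right) + I} = \sqrt{15 + I - 16 q}$)
$\left(121 - 144\right) M{\left(-2,\left(-3 + 5\right) + 5 \right)} = \left(121 - 144\right) \sqrt{15 - 2 - 16 \left(\left(-3 + 5\right) + 5\right)} = - 23 \sqrt{15 - 2 - 16 \left(2 + 5\right)} = - 23 \sqrt{15 - 2 - 112} = - 23 \sqrt{-99} = - 23 \cdot 3 i \sqrt{11} = - 69 i \sqrt{11}$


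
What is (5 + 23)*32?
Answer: 896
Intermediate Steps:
(5 + 23)*32 = 28*32 = 896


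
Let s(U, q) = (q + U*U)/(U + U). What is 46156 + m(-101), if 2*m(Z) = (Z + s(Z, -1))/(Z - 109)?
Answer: 1957952821/42420 ≈ 46156.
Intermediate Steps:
s(U, q) = (q + U²)/(2*U) (s(U, q) = (q + U²)/((2*U)) = (q + U²)*(1/(2*U)) = (q + U²)/(2*U))
m(Z) = (Z + (-1 + Z²)/(2*Z))/(2*(-109 + Z)) (m(Z) = ((Z + (-1 + Z²)/(2*Z))/(Z - 109))/2 = ((Z + (-1 + Z²)/(2*Z))/(-109 + Z))/2 = (Z + (-1 + Z²)/(2*Z))/(2*(-109 + Z)))
46156 + m(-101) = 46156 + (¼)*(-1 + 3*(-101)²)/(-101*(-109 - 101)) = 46156 + (¼)*(-1/101)*(-1 + 3*10201)/(-210) = 46156 + (¼)*(-1/101)*(-1/210)*(-1 + 30603) = 46156 + (¼)*(-1/101)*(-1/210)*30602 = 46156 + 15301/42420 = 1957952821/42420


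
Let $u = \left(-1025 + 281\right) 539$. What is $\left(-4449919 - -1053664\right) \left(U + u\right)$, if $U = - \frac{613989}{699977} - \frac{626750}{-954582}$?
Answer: $\frac{151672900144738427955560}{111364240769} \approx 1.362 \cdot 10^{12}$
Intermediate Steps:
$u = -401016$ ($u = \left(-744\right) 539 = -401016$)
$U = - \frac{73696131424}{334092722307}$ ($U = \left(-613989\right) \frac{1}{699977} - - \frac{313375}{477291} = - \frac{613989}{699977} + \frac{313375}{477291} = - \frac{73696131424}{334092722307} \approx -0.22059$)
$\left(-4449919 - -1053664\right) \left(U + u\right) = \left(-4449919 - -1053664\right) \left(- \frac{73696131424}{334092722307} - 401016\right) = \left(-4449919 + 1053664\right) \left(- \frac{133976600824795336}{334092722307}\right) = \left(-3396255\right) \left(- \frac{133976600824795336}{334092722307}\right) = \frac{151672900144738427955560}{111364240769}$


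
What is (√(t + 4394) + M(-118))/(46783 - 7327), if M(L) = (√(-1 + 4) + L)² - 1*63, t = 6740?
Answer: 1733/4932 - 59*√3/9864 + √11134/39456 ≈ 0.34369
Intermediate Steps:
M(L) = -63 + (L + √3)² (M(L) = (√3 + L)² - 63 = (L + √3)² - 63 = -63 + (L + √3)²)
(√(t + 4394) + M(-118))/(46783 - 7327) = (√(6740 + 4394) + (-63 + (-118 + √3)²))/(46783 - 7327) = (√11134 + (-63 + (-118 + √3)²))/39456 = (-63 + √11134 + (-118 + √3)²)*(1/39456) = -7/4384 + √11134/39456 + (-118 + √3)²/39456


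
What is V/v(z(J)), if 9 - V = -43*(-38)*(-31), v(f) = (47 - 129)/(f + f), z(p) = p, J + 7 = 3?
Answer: 202652/41 ≈ 4942.7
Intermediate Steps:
J = -4 (J = -7 + 3 = -4)
v(f) = -41/f (v(f) = -82*1/(2*f) = -41/f)
V = 50663 (V = 9 - (-43*(-38))*(-31) = 9 - 1634*(-31) = 9 - 1*(-50654) = 9 + 50654 = 50663)
V/v(z(J)) = 50663/((-41/(-4))) = 50663/((-41*(-1/4))) = 50663/(41/4) = 50663*(4/41) = 202652/41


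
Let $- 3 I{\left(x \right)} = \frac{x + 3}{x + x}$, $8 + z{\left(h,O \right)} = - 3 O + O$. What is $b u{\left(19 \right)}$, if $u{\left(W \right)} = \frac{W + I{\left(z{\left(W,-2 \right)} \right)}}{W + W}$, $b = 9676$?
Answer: $\frac{1100645}{228} \approx 4827.4$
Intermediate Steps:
$z{\left(h,O \right)} = -8 - 2 O$ ($z{\left(h,O \right)} = -8 + \left(- 3 O + O\right) = -8 - 2 O$)
$I{\left(x \right)} = - \frac{3 + x}{6 x}$ ($I{\left(x \right)} = - \frac{\left(x + 3\right) \frac{1}{x + x}}{3} = - \frac{\left(3 + x\right) \frac{1}{2 x}}{3} = - \frac{\frac{1}{2} \frac{1}{x} \left(3 + x\right)}{3} = - \frac{3 + x}{6 x}$)
$u{\left(W \right)} = \frac{- \frac{1}{24} + W}{2 W}$ ($u{\left(W \right)} = \frac{W + \frac{-3 - \left(-8 - -4\right)}{6 \left(-8 - -4\right)}}{W + W} = \frac{W + \frac{-3 - \left(-8 + 4\right)}{6 \left(-8 + 4\right)}}{2 W} = \left(W + \frac{-3 - -4}{6 \left(-4\right)}\right) \frac{1}{2 W} = \left(W + \frac{1}{6} \left(- \frac{1}{4}\right) \left(-3 + 4\right)\right) \frac{1}{2 W} = \left(W + \frac{1}{6} \left(- \frac{1}{4}\right) 1\right) \frac{1}{2 W} = \left(W - \frac{1}{24}\right) \frac{1}{2 W} = \left(- \frac{1}{24} + W\right) \frac{1}{2 W} = \frac{- \frac{1}{24} + W}{2 W}$)
$b u{\left(19 \right)} = 9676 \frac{-1 + 24 \cdot 19}{48 \cdot 19} = 9676 \cdot \frac{1}{48} \cdot \frac{1}{19} \left(-1 + 456\right) = 9676 \cdot \frac{1}{48} \cdot \frac{1}{19} \cdot 455 = 9676 \cdot \frac{455}{912} = \frac{1100645}{228}$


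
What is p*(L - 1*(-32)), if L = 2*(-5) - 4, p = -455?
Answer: -8190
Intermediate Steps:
L = -14 (L = -10 - 4 = -14)
p*(L - 1*(-32)) = -455*(-14 - 1*(-32)) = -455*(-14 + 32) = -455*18 = -8190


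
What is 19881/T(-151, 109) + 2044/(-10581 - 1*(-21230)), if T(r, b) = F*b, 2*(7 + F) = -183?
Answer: -379534726/228665977 ≈ -1.6598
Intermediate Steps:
F = -197/2 (F = -7 + (1/2)*(-183) = -7 - 183/2 = -197/2 ≈ -98.500)
T(r, b) = -197*b/2
19881/T(-151, 109) + 2044/(-10581 - 1*(-21230)) = 19881/((-197/2*109)) + 2044/(-10581 - 1*(-21230)) = 19881/(-21473/2) + 2044/(-10581 + 21230) = 19881*(-2/21473) + 2044/10649 = -39762/21473 + 2044*(1/10649) = -39762/21473 + 2044/10649 = -379534726/228665977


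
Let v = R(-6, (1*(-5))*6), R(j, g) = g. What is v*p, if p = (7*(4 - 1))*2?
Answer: -1260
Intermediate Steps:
p = 42 (p = (7*3)*2 = 21*2 = 42)
v = -30 (v = (1*(-5))*6 = -5*6 = -30)
v*p = -30*42 = -1260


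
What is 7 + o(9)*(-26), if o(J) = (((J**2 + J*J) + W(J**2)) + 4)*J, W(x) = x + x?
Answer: -76745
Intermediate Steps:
W(x) = 2*x
o(J) = J*(4 + 4*J**2) (o(J) = (((J**2 + J*J) + 2*J**2) + 4)*J = (((J**2 + J**2) + 2*J**2) + 4)*J = ((2*J**2 + 2*J**2) + 4)*J = (4*J**2 + 4)*J = (4 + 4*J**2)*J = J*(4 + 4*J**2))
7 + o(9)*(-26) = 7 + (4*9*(1 + 9**2))*(-26) = 7 + (4*9*(1 + 81))*(-26) = 7 + (4*9*82)*(-26) = 7 + 2952*(-26) = 7 - 76752 = -76745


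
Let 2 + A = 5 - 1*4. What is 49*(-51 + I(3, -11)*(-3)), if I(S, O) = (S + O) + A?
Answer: -1176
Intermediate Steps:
A = -1 (A = -2 + (5 - 1*4) = -2 + (5 - 4) = -2 + 1 = -1)
I(S, O) = -1 + O + S (I(S, O) = (S + O) - 1 = (O + S) - 1 = -1 + O + S)
49*(-51 + I(3, -11)*(-3)) = 49*(-51 + (-1 - 11 + 3)*(-3)) = 49*(-51 - 9*(-3)) = 49*(-51 + 27) = 49*(-24) = -1176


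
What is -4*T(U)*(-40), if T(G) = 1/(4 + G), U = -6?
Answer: -80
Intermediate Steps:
-4*T(U)*(-40) = -4/(4 - 6)*(-40) = -4/(-2)*(-40) = -4*(-½)*(-40) = 2*(-40) = -80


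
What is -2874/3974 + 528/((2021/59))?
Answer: 58994847/4015727 ≈ 14.691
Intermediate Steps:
-2874/3974 + 528/((2021/59)) = -2874*1/3974 + 528/((2021*(1/59))) = -1437/1987 + 528/(2021/59) = -1437/1987 + 528*(59/2021) = -1437/1987 + 31152/2021 = 58994847/4015727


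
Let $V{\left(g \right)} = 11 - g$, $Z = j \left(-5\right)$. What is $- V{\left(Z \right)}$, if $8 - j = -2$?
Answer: $-61$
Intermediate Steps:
$j = 10$ ($j = 8 - -2 = 8 + 2 = 10$)
$Z = -50$ ($Z = 10 \left(-5\right) = -50$)
$- V{\left(Z \right)} = - (11 - -50) = - (11 + 50) = \left(-1\right) 61 = -61$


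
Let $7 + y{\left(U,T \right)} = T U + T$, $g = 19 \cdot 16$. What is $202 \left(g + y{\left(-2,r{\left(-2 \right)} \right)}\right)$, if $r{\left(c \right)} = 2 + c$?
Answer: $59994$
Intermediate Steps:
$g = 304$
$y{\left(U,T \right)} = -7 + T + T U$ ($y{\left(U,T \right)} = -7 + \left(T U + T\right) = -7 + \left(T + T U\right) = -7 + T + T U$)
$202 \left(g + y{\left(-2,r{\left(-2 \right)} \right)}\right) = 202 \left(304 + \left(-7 + \left(2 - 2\right) + \left(2 - 2\right) \left(-2\right)\right)\right) = 202 \left(304 + \left(-7 + 0 + 0 \left(-2\right)\right)\right) = 202 \left(304 + \left(-7 + 0 + 0\right)\right) = 202 \left(304 - 7\right) = 202 \cdot 297 = 59994$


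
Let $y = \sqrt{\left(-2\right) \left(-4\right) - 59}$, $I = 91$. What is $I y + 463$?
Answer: $463 + 91 i \sqrt{51} \approx 463.0 + 649.87 i$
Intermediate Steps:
$y = i \sqrt{51}$ ($y = \sqrt{8 - 59} = \sqrt{-51} = i \sqrt{51} \approx 7.1414 i$)
$I y + 463 = 91 i \sqrt{51} + 463 = 463 + 91 i \sqrt{51}$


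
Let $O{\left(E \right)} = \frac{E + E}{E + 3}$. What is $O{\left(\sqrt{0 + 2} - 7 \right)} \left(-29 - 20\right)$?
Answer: $-182 - 21 \sqrt{2} \approx -211.7$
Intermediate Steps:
$O{\left(E \right)} = \frac{2 E}{3 + E}$
$O{\left(\sqrt{0 + 2} - 7 \right)} \left(-29 - 20\right) = \frac{2 \left(\sqrt{0 + 2} - 7\right)}{3 + \left(\sqrt{0 + 2} - 7\right)} \left(-29 - 20\right) = \frac{2 \left(\sqrt{2} - 7\right)}{3 - \left(7 - \sqrt{2}\right)} \left(-49\right) = \frac{2 \left(-7 + \sqrt{2}\right)}{3 - \left(7 - \sqrt{2}\right)} \left(-49\right) = \frac{2 \left(-7 + \sqrt{2}\right)}{-4 + \sqrt{2}} \left(-49\right) = - \frac{98 \left(-7 + \sqrt{2}\right)}{-4 + \sqrt{2}}$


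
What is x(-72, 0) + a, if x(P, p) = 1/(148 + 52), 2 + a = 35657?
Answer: 7131001/200 ≈ 35655.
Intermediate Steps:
a = 35655 (a = -2 + 35657 = 35655)
x(P, p) = 1/200
x(-72, 0) + a = 1/200 + 35655 = 7131001/200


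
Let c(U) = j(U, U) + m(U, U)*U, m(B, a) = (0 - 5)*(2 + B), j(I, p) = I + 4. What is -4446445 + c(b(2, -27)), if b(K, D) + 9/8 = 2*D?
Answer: -285512877/64 ≈ -4.4611e+6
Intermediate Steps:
j(I, p) = 4 + I
m(B, a) = -10 - 5*B (m(B, a) = -5*(2 + B) = -10 - 5*B)
b(K, D) = -9/8 + 2*D
c(U) = 4 + U + U*(-10 - 5*U) (c(U) = (4 + U) + (-10 - 5*U)*U = (4 + U) + U*(-10 - 5*U) = 4 + U + U*(-10 - 5*U))
-4446445 + c(b(2, -27)) = -4446445 + (4 + (-9/8 + 2*(-27)) - 5*(-9/8 + 2*(-27))*(2 + (-9/8 + 2*(-27)))) = -4446445 + (4 + (-9/8 - 54) - 5*(-9/8 - 54)*(2 + (-9/8 - 54))) = -4446445 + (4 - 441/8 - 5*(-441/8)*(2 - 441/8)) = -4446445 + (4 - 441/8 - 5*(-441/8)*(-425/8)) = -4446445 + (4 - 441/8 - 937125/64) = -4446445 - 940397/64 = -285512877/64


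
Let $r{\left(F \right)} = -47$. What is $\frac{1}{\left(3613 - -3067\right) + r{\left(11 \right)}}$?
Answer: $\frac{1}{6633} \approx 0.00015076$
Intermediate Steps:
$\frac{1}{\left(3613 - -3067\right) + r{\left(11 \right)}} = \frac{1}{\left(3613 - -3067\right) - 47} = \frac{1}{\left(3613 + 3067\right) - 47} = \frac{1}{6680 - 47} = \frac{1}{6633}$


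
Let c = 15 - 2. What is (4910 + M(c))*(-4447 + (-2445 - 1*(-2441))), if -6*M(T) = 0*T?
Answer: -21854410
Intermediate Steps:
c = 13
M(T) = 0 (M(T) = -0*T = -⅙*0 = 0)
(4910 + M(c))*(-4447 + (-2445 - 1*(-2441))) = (4910 + 0)*(-4447 + (-2445 - 1*(-2441))) = 4910*(-4447 + (-2445 + 2441)) = 4910*(-4447 - 4) = 4910*(-4451) = -21854410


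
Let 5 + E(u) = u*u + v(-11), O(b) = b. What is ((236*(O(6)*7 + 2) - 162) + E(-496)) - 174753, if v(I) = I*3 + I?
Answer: 81436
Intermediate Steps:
v(I) = 4*I (v(I) = 3*I + I = 4*I)
E(u) = -49 + u² (E(u) = -5 + (u*u + 4*(-11)) = -5 + (u² - 44) = -5 + (-44 + u²) = -49 + u²)
((236*(O(6)*7 + 2) - 162) + E(-496)) - 174753 = ((236*(6*7 + 2) - 162) + (-49 + (-496)²)) - 174753 = ((236*(42 + 2) - 162) + (-49 + 246016)) - 174753 = ((236*44 - 162) + 245967) - 174753 = ((10384 - 162) + 245967) - 174753 = (10222 + 245967) - 174753 = 256189 - 174753 = 81436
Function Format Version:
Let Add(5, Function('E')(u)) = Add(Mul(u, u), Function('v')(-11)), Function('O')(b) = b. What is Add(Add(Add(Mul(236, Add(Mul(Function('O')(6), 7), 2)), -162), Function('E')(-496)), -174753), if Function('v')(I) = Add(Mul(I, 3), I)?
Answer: 81436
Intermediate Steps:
Function('v')(I) = Mul(4, I) (Function('v')(I) = Add(Mul(3, I), I) = Mul(4, I))
Function('E')(u) = Add(-49, Pow(u, 2)) (Function('E')(u) = Add(-5, Add(Mul(u, u), Mul(4, -11))) = Add(-5, Add(Pow(u, 2), -44)) = Add(-5, Add(-44, Pow(u, 2))) = Add(-49, Pow(u, 2)))
Add(Add(Add(Mul(236, Add(Mul(Function('O')(6), 7), 2)), -162), Function('E')(-496)), -174753) = Add(Add(Add(Mul(236, Add(Mul(6, 7), 2)), -162), Add(-49, Pow(-496, 2))), -174753) = Add(Add(Add(Mul(236, Add(42, 2)), -162), Add(-49, 246016)), -174753) = Add(Add(Add(Mul(236, 44), -162), 245967), -174753) = Add(Add(Add(10384, -162), 245967), -174753) = Add(Add(10222, 245967), -174753) = Add(256189, -174753) = 81436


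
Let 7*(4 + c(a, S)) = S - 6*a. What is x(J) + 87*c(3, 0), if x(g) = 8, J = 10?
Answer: -3946/7 ≈ -563.71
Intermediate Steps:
c(a, S) = -4 - 6*a/7 + S/7 (c(a, S) = -4 + (S - 6*a)/7 = -4 + (-6*a/7 + S/7) = -4 - 6*a/7 + S/7)
x(J) + 87*c(3, 0) = 8 + 87*(-4 - 6/7*3 + (⅐)*0) = 8 + 87*(-4 - 18/7 + 0) = 8 + 87*(-46/7) = 8 - 4002/7 = -3946/7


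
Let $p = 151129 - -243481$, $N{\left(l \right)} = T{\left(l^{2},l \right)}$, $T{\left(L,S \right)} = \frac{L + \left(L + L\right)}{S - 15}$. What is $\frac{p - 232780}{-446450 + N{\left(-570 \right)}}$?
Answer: $- \frac{210379}{582551} \approx -0.36113$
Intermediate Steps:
$T{\left(L,S \right)} = \frac{3 L}{-15 + S}$ ($T{\left(L,S \right)} = \frac{L + 2 L}{-15 + S} = \frac{3 L}{-15 + S}$)
$N{\left(l \right)} = \frac{3 l^{2}}{-15 + l}$
$p = 394610$ ($p = 151129 + 243481 = 394610$)
$\frac{p - 232780}{-446450 + N{\left(-570 \right)}} = \frac{394610 - 232780}{-446450 + \frac{3 \left(-570\right)^{2}}{-15 - 570}} = \frac{161830}{-446450 + 3 \cdot 324900 \frac{1}{-585}} = \frac{161830}{-446450 + 3 \cdot 324900 \left(- \frac{1}{585}\right)} = \frac{161830}{-446450 - \frac{21660}{13}} = \frac{161830}{- \frac{5825510}{13}} = 161830 \left(- \frac{13}{5825510}\right) = - \frac{210379}{582551}$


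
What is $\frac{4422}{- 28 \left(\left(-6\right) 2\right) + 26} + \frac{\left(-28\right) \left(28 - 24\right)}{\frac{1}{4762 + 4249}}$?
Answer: $- \frac{182668781}{181} \approx -1.0092 \cdot 10^{6}$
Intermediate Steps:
$\frac{4422}{- 28 \left(\left(-6\right) 2\right) + 26} + \frac{\left(-28\right) \left(28 - 24\right)}{\frac{1}{4762 + 4249}} = \frac{4422}{\left(-28\right) \left(-12\right) + 26} + \frac{\left(-28\right) 4}{\frac{1}{9011}} = \frac{4422}{336 + 26} - 112 \frac{1}{\frac{1}{9011}} = \frac{4422}{362} - 1009232 = 4422 \cdot \frac{1}{362} - 1009232 = \frac{2211}{181} - 1009232 = - \frac{182668781}{181}$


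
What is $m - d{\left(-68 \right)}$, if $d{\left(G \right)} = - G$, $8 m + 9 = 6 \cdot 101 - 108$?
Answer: $- \frac{55}{8} \approx -6.875$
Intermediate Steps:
$m = \frac{489}{8}$ ($m = - \frac{9}{8} + \frac{6 \cdot 101 - 108}{8} = - \frac{9}{8} + \frac{606 - 108}{8} = - \frac{9}{8} + \frac{1}{8} \cdot 498 = - \frac{9}{8} + \frac{249}{4} = \frac{489}{8} \approx 61.125$)
$m - d{\left(-68 \right)} = \frac{489}{8} - \left(-1\right) \left(-68\right) = \frac{489}{8} - 68 = - \frac{55}{8}$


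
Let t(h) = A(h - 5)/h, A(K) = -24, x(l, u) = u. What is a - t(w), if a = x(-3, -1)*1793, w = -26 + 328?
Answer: -270731/151 ≈ -1792.9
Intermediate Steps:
w = 302
a = -1793 (a = -1*1793 = -1793)
t(h) = -24/h
a - t(w) = -1793 - (-24)/302 = -1793 - 1*(-12/151) = -1793 + 12/151 = -270731/151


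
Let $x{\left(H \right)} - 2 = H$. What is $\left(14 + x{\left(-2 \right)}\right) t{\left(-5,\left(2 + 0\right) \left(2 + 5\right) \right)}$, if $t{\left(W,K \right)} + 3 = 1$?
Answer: $-28$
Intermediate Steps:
$x{\left(H \right)} = 2 + H$
$t{\left(W,K \right)} = -2$ ($t{\left(W,K \right)} = -3 + 1 = -2$)
$\left(14 + x{\left(-2 \right)}\right) t{\left(-5,\left(2 + 0\right) \left(2 + 5\right) \right)} = \left(14 + \left(2 - 2\right)\right) \left(-2\right) = \left(14 + 0\right) \left(-2\right) = 14 \left(-2\right) = -28$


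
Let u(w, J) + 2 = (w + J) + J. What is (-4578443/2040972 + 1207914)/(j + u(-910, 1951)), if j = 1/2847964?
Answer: 1755281432836414315/4344929549313723 ≈ 403.98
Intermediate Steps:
j = 1/2847964 ≈ 3.5113e-7
u(w, J) = -2 + w + 2*J (u(w, J) = -2 + ((w + J) + J) = -2 + ((J + w) + J) = -2 + (w + 2*J) = -2 + w + 2*J)
(-4578443/2040972 + 1207914)/(j + u(-910, 1951)) = (-4578443/2040972 + 1207914)/(1/2847964 + (-2 - 910 + 2*1951)) = (-4578443*1/2040972 + 1207914)/(1/2847964 + (-2 - 910 + 3902)) = (-4578443/2040972 + 1207914)/(1/2847964 + 2990) = 2465314073965/(2040972*(8515412361/2847964)) = (2465314073965/2040972)*(2847964/8515412361) = 1755281432836414315/4344929549313723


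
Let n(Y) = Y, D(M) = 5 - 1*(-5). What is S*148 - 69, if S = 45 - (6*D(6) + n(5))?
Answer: -3029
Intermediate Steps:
D(M) = 10 (D(M) = 5 + 5 = 10)
S = -20 (S = 45 - (6*10 + 5) = 45 - (60 + 5) = 45 - 1*65 = 45 - 65 = -20)
S*148 - 69 = -20*148 - 69 = -2960 - 69 = -3029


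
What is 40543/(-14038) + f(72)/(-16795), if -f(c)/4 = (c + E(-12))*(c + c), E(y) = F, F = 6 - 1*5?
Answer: -90649861/235768210 ≈ -0.38449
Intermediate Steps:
F = 1 (F = 6 - 5 = 1)
E(y) = 1
f(c) = -8*c*(1 + c) (f(c) = -4*(c + 1)*(c + c) = -4*(1 + c)*2*c = -8*c*(1 + c))
40543/(-14038) + f(72)/(-16795) = 40543/(-14038) - 8*72*(1 + 72)/(-16795) = 40543*(-1/14038) - 8*72*73*(-1/16795) = -40543/14038 - 42048*(-1/16795) = -40543/14038 + 42048/16795 = -90649861/235768210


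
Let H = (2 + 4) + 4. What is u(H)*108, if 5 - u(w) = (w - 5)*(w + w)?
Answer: -10260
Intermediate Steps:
H = 10 (H = 6 + 4 = 10)
u(w) = 5 - 2*w*(-5 + w) (u(w) = 5 - (w - 5)*(w + w) = 5 - (-5 + w)*2*w = 5 - 2*w*(-5 + w))
u(H)*108 = (5 - 2*10² + 10*10)*108 = (5 - 2*100 + 100)*108 = (5 - 200 + 100)*108 = -95*108 = -10260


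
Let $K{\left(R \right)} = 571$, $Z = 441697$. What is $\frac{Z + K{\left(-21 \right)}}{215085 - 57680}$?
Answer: $\frac{442268}{157405} \approx 2.8097$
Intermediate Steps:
$\frac{Z + K{\left(-21 \right)}}{215085 - 57680} = \frac{441697 + 571}{215085 - 57680} = \frac{442268}{157405}$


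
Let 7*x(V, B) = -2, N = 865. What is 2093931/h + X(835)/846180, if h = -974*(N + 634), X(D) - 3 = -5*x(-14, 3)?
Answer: -6201426237127/4324056802380 ≈ -1.4342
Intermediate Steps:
x(V, B) = -2/7 (x(V, B) = (1/7)*(-2) = -2/7)
X(D) = 31/7 (X(D) = 3 - 5*(-2/7) = 3 + 10/7 = 31/7)
h = -1460026 (h = -974*(865 + 634) = -974*1499 = -1460026)
2093931/h + X(835)/846180 = 2093931/(-1460026) + (31/7)/846180 = 2093931*(-1/1460026) + (31/7)*(1/846180) = -2093931/1460026 + 31/5923260 = -6201426237127/4324056802380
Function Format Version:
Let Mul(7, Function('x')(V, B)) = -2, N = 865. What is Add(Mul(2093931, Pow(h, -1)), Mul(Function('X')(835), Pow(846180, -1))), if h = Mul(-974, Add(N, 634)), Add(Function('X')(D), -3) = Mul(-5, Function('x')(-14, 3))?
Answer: Rational(-6201426237127, 4324056802380) ≈ -1.4342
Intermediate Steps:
Function('x')(V, B) = Rational(-2, 7) (Function('x')(V, B) = Mul(Rational(1, 7), -2) = Rational(-2, 7))
Function('X')(D) = Rational(31, 7) (Function('X')(D) = Add(3, Mul(-5, Rational(-2, 7))) = Add(3, Rational(10, 7)) = Rational(31, 7))
h = -1460026 (h = Mul(-974, Add(865, 634)) = Mul(-974, 1499) = -1460026)
Add(Mul(2093931, Pow(h, -1)), Mul(Function('X')(835), Pow(846180, -1))) = Add(Mul(2093931, Pow(-1460026, -1)), Mul(Rational(31, 7), Pow(846180, -1))) = Add(Mul(2093931, Rational(-1, 1460026)), Mul(Rational(31, 7), Rational(1, 846180))) = Add(Rational(-2093931, 1460026), Rational(31, 5923260)) = Rational(-6201426237127, 4324056802380)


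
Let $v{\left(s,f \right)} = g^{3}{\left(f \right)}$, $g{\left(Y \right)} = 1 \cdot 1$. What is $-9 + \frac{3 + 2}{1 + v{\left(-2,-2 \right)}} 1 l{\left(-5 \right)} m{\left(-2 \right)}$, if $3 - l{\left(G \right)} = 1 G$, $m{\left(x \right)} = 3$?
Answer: $51$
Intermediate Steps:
$g{\left(Y \right)} = 1$
$v{\left(s,f \right)} = 1$ ($v{\left(s,f \right)} = 1^{3} = 1$)
$l{\left(G \right)} = 3 - G$ ($l{\left(G \right)} = 3 - 1 G = 3 - G$)
$-9 + \frac{3 + 2}{1 + v{\left(-2,-2 \right)}} 1 l{\left(-5 \right)} m{\left(-2 \right)} = -9 + \frac{3 + 2}{1 + 1} \cdot 1 \left(3 - -5\right) 3 = -9 + \frac{5}{2} \cdot 1 \left(3 + 5\right) 3 = -9 + 5 \cdot \frac{1}{2} \cdot 1 \cdot 8 \cdot 3 = -9 + \frac{5}{2} \cdot 1 \cdot 8 \cdot 3 = -9 + \frac{5}{2} \cdot 8 \cdot 3 = -9 + 20 \cdot 3 = -9 + 60 = 51$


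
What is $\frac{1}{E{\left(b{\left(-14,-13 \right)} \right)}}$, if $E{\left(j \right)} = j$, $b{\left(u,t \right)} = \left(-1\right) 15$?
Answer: $- \frac{1}{15} \approx -0.066667$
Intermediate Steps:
$b{\left(u,t \right)} = -15$
$\frac{1}{E{\left(b{\left(-14,-13 \right)} \right)}} = \frac{1}{-15} = - \frac{1}{15}$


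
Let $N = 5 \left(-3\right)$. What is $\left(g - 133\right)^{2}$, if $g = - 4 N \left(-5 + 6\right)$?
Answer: $5329$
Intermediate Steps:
$N = -15$
$g = 60$ ($g = \left(-4\right) \left(-15\right) \left(-5 + 6\right) = 60 \cdot 1 = 60$)
$\left(g - 133\right)^{2} = \left(60 - 133\right)^{2} = \left(-73\right)^{2} = 5329$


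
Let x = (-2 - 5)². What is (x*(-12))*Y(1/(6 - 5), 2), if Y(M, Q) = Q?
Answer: -1176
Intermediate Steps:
x = 49 (x = (-7)² = 49)
(x*(-12))*Y(1/(6 - 5), 2) = (49*(-12))*2 = -588*2 = -1176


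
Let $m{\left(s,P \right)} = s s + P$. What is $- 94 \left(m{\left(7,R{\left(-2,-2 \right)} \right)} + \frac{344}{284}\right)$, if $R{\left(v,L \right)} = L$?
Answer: $- \frac{321762}{71} \approx -4531.9$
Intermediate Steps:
$m{\left(s,P \right)} = P + s^{2}$ ($m{\left(s,P \right)} = s^{2} + P = P + s^{2}$)
$- 94 \left(m{\left(7,R{\left(-2,-2 \right)} \right)} + \frac{344}{284}\right) = - 94 \left(\left(-2 + 7^{2}\right) + \frac{344}{284}\right) = - 94 \left(\left(-2 + 49\right) + 344 \cdot \frac{1}{284}\right) = - 94 \left(47 + \frac{86}{71}\right) = \left(-94\right) \frac{3423}{71} = - \frac{321762}{71}$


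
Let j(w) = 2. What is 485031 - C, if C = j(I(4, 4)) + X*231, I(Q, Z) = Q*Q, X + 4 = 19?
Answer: 481564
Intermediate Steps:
X = 15 (X = -4 + 19 = 15)
I(Q, Z) = Q²
C = 3467 (C = 2 + 15*231 = 2 + 3465 = 3467)
485031 - C = 485031 - 1*3467 = 485031 - 3467 = 481564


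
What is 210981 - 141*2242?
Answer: -105141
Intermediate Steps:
210981 - 141*2242 = 210981 - 1*316122 = 210981 - 316122 = -105141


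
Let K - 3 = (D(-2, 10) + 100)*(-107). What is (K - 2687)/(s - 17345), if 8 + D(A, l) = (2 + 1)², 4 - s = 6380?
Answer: 4497/7907 ≈ 0.56874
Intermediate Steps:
s = -6376 (s = 4 - 1*6380 = 4 - 6380 = -6376)
D(A, l) = 1 (D(A, l) = -8 + (2 + 1)² = -8 + 3² = -8 + 9 = 1)
K = -10804 (K = 3 + (1 + 100)*(-107) = 3 + 101*(-107) = 3 - 10807 = -10804)
(K - 2687)/(s - 17345) = (-10804 - 2687)/(-6376 - 17345) = -13491/(-23721) = -13491*(-1/23721) = 4497/7907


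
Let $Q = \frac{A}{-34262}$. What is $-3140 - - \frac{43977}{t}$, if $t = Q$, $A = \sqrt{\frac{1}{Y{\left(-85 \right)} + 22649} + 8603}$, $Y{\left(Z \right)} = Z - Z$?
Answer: $-3140 - \frac{753369987 \sqrt{1103285720713}}{48712337} \approx -1.6248 \cdot 10^{7}$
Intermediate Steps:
$Y{\left(Z \right)} = 0$
$A = \frac{2 \sqrt{1103285720713}}{22649}$ ($A = \sqrt{\frac{1}{0 + 22649} + 8603} = \sqrt{\frac{1}{22649} + 8603} = \sqrt{\frac{194849348}{22649}} = \frac{2 \sqrt{1103285720713}}{22649} \approx 92.752$)
$Q = - \frac{\sqrt{1103285720713}}{388000019}$ ($Q = \frac{\frac{2}{22649} \sqrt{1103285720713}}{-34262} = \frac{2 \sqrt{1103285720713}}{22649} \left(- \frac{1}{34262}\right) = - \frac{\sqrt{1103285720713}}{388000019} \approx -0.0027071$)
$t = - \frac{\sqrt{1103285720713}}{388000019} \approx -0.0027071$
$-3140 - - \frac{43977}{t} = -3140 - - \frac{43977}{\left(- \frac{1}{388000019}\right) \sqrt{1103285720713}} = -3140 - - 43977 \left(- \frac{17131 \sqrt{1103285720713}}{48712337}\right) = -3140 - \frac{753369987 \sqrt{1103285720713}}{48712337}$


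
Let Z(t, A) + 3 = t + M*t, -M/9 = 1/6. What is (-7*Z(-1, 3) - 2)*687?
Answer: 21297/2 ≈ 10649.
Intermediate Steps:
M = -3/2 (M = -9/6 = -9*⅙ = -3/2 ≈ -1.5000)
Z(t, A) = -3 - t/2 (Z(t, A) = -3 + (t - 3*t/2) = -3 - t/2)
(-7*Z(-1, 3) - 2)*687 = (-7*(-3 - ½*(-1)) - 2)*687 = (-7*(-3 + ½) - 2)*687 = (-7*(-5/2) - 2)*687 = (35/2 - 2)*687 = (31/2)*687 = 21297/2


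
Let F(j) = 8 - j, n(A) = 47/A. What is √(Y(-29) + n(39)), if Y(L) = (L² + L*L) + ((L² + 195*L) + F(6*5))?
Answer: I*√4795401/39 ≈ 56.15*I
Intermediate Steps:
Y(L) = -22 + 3*L² + 195*L (Y(L) = (L² + L*L) + ((L² + 195*L) + (8 - 6*5)) = (L² + L²) + ((L² + 195*L) + (8 - 1*30)) = 2*L² + ((L² + 195*L) + (8 - 30)) = 2*L² + ((L² + 195*L) - 22) = 2*L² + (-22 + L² + 195*L) = -22 + 3*L² + 195*L)
√(Y(-29) + n(39)) = √((-22 + 3*(-29)² + 195*(-29)) + 47/39) = √((-22 + 3*841 - 5655) + 47*(1/39)) = √((-22 + 2523 - 5655) + 47/39) = √(-3154 + 47/39) = √(-122959/39) = I*√4795401/39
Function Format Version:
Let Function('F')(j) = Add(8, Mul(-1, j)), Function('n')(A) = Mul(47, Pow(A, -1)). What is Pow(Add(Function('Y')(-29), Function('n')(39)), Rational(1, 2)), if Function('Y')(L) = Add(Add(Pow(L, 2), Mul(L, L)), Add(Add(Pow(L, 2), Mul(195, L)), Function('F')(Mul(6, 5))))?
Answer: Mul(Rational(1, 39), I, Pow(4795401, Rational(1, 2))) ≈ Mul(56.150, I)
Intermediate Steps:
Function('Y')(L) = Add(-22, Mul(3, Pow(L, 2)), Mul(195, L)) (Function('Y')(L) = Add(Add(Pow(L, 2), Mul(L, L)), Add(Add(Pow(L, 2), Mul(195, L)), Add(8, Mul(-1, Mul(6, 5))))) = Add(Add(Pow(L, 2), Pow(L, 2)), Add(Add(Pow(L, 2), Mul(195, L)), Add(8, Mul(-1, 30)))) = Add(Mul(2, Pow(L, 2)), Add(Add(Pow(L, 2), Mul(195, L)), Add(8, -30))) = Add(Mul(2, Pow(L, 2)), Add(Add(Pow(L, 2), Mul(195, L)), -22)) = Add(Mul(2, Pow(L, 2)), Add(-22, Pow(L, 2), Mul(195, L))) = Add(-22, Mul(3, Pow(L, 2)), Mul(195, L)))
Pow(Add(Function('Y')(-29), Function('n')(39)), Rational(1, 2)) = Pow(Add(Add(-22, Mul(3, Pow(-29, 2)), Mul(195, -29)), Mul(47, Pow(39, -1))), Rational(1, 2)) = Pow(Add(Add(-22, Mul(3, 841), -5655), Mul(47, Rational(1, 39))), Rational(1, 2)) = Pow(Add(Add(-22, 2523, -5655), Rational(47, 39)), Rational(1, 2)) = Pow(Add(-3154, Rational(47, 39)), Rational(1, 2)) = Pow(Rational(-122959, 39), Rational(1, 2)) = Mul(Rational(1, 39), I, Pow(4795401, Rational(1, 2)))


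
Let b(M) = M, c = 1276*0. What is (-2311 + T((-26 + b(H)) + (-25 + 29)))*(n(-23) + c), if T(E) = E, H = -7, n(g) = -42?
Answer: 98280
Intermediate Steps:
c = 0
(-2311 + T((-26 + b(H)) + (-25 + 29)))*(n(-23) + c) = (-2311 + ((-26 - 7) + (-25 + 29)))*(-42 + 0) = (-2311 + (-33 + 4))*(-42) = (-2311 - 29)*(-42) = -2340*(-42) = 98280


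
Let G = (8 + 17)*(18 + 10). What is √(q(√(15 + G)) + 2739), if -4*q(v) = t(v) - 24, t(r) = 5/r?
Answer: √(224530020 - 143*√715)/286 ≈ 52.392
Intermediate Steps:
G = 700 (G = 25*28 = 700)
q(v) = 6 - 5/(4*v) (q(v) = -(5/v - 24)/4 = -(-24 + 5/v)/4 = 6 - 5/(4*v))
√(q(√(15 + G)) + 2739) = √((6 - 5/(4*√(15 + 700))) + 2739) = √((6 - 5*√715/715/4) + 2739) = √((6 - √715/572) + 2739) = √(2745 - √715/572)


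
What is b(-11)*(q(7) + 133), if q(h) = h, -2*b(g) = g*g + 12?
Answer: -9310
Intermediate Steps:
b(g) = -6 - g²/2 (b(g) = -(g*g + 12)/2 = -(g² + 12)/2 = -(12 + g²)/2 = -6 - g²/2)
b(-11)*(q(7) + 133) = (-6 - ½*(-11)²)*(7 + 133) = (-6 - ½*121)*140 = (-6 - 121/2)*140 = -133/2*140 = -9310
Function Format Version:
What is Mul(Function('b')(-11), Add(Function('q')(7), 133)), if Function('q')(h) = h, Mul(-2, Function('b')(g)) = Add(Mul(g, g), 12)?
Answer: -9310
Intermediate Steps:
Function('b')(g) = Add(-6, Mul(Rational(-1, 2), Pow(g, 2))) (Function('b')(g) = Mul(Rational(-1, 2), Add(Mul(g, g), 12)) = Mul(Rational(-1, 2), Add(Pow(g, 2), 12)) = Mul(Rational(-1, 2), Add(12, Pow(g, 2))) = Add(-6, Mul(Rational(-1, 2), Pow(g, 2))))
Mul(Function('b')(-11), Add(Function('q')(7), 133)) = Mul(Add(-6, Mul(Rational(-1, 2), Pow(-11, 2))), Add(7, 133)) = Mul(Add(-6, Mul(Rational(-1, 2), 121)), 140) = Mul(Add(-6, Rational(-121, 2)), 140) = Mul(Rational(-133, 2), 140) = -9310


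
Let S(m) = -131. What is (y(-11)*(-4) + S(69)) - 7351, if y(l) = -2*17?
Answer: -7346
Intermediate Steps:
y(l) = -34
(y(-11)*(-4) + S(69)) - 7351 = (-34*(-4) - 131) - 7351 = (136 - 131) - 7351 = 5 - 7351 = -7346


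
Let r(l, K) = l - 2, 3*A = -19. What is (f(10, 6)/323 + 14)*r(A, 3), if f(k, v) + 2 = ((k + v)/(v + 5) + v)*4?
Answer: -73600/627 ≈ -117.38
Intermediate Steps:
A = -19/3 (A = (⅓)*(-19) = -19/3 ≈ -6.3333)
r(l, K) = -2 + l
f(k, v) = -2 + 4*v + 4*(k + v)/(5 + v) (f(k, v) = -2 + ((k + v)/(v + 5) + v)*4 = -2 + ((k + v)/(5 + v) + v)*4 = -2 + (v + (k + v)/(5 + v))*4 = -2 + (4*v + 4*(k + v)/(5 + v)) = -2 + 4*v + 4*(k + v)/(5 + v))
(f(10, 6)/323 + 14)*r(A, 3) = ((2*(-5 + 2*10 + 2*6² + 11*6)/(5 + 6))/323 + 14)*(-2 - 19/3) = ((2*(-5 + 20 + 2*36 + 66)/11)*(1/323) + 14)*(-25/3) = ((2*(1/11)*(-5 + 20 + 72 + 66))*(1/323) + 14)*(-25/3) = ((2*(1/11)*153)*(1/323) + 14)*(-25/3) = ((306/11)*(1/323) + 14)*(-25/3) = (18/209 + 14)*(-25/3) = (2944/209)*(-25/3) = -73600/627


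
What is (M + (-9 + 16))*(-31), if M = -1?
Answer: -186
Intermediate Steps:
(M + (-9 + 16))*(-31) = (-1 + (-9 + 16))*(-31) = (-1 + 7)*(-31) = 6*(-31) = -186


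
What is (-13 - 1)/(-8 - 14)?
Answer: 7/11 ≈ 0.63636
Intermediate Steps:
(-13 - 1)/(-8 - 14) = -14/(-22) = -1/22*(-14) = 7/11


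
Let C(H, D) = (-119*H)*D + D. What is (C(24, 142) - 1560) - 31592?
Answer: -438562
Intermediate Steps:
C(H, D) = D - 119*D*H (C(H, D) = -119*D*H + D = D - 119*D*H)
(C(24, 142) - 1560) - 31592 = (142*(1 - 119*24) - 1560) - 31592 = (142*(1 - 2856) - 1560) - 31592 = (142*(-2855) - 1560) - 31592 = (-405410 - 1560) - 31592 = -406970 - 31592 = -438562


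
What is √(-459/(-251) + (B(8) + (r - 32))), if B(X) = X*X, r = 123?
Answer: 2*√2470091/251 ≈ 12.523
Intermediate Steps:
B(X) = X²
√(-459/(-251) + (B(8) + (r - 32))) = √(-459/(-251) + (8² + (123 - 32))) = √(-459*(-1/251) + (64 + 91)) = √(459/251 + 155) = √(39364/251) = 2*√2470091/251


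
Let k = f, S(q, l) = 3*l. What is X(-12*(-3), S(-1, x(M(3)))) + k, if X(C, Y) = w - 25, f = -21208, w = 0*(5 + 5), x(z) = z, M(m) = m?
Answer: -21233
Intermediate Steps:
w = 0 (w = 0*10 = 0)
X(C, Y) = -25 (X(C, Y) = 0 - 25 = -25)
k = -21208
X(-12*(-3), S(-1, x(M(3)))) + k = -25 - 21208 = -21233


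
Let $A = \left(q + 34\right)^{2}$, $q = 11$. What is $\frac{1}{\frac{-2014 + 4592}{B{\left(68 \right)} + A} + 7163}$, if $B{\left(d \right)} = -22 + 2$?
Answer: $\frac{2005}{14364393} \approx 0.00013958$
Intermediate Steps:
$B{\left(d \right)} = -20$
$A = 2025$ ($A = \left(11 + 34\right)^{2} = 45^{2} = 2025$)
$\frac{1}{\frac{-2014 + 4592}{B{\left(68 \right)} + A} + 7163} = \frac{1}{\frac{-2014 + 4592}{-20 + 2025} + 7163} = \frac{1}{\frac{2578}{2005} + 7163} = \frac{1}{\frac{14364393}{2005}} = \frac{2005}{14364393}$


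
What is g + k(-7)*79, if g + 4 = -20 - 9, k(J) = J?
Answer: -586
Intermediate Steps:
g = -33 (g = -4 + (-20 - 9) = -4 - 29 = -33)
g + k(-7)*79 = -33 - 7*79 = -33 - 553 = -586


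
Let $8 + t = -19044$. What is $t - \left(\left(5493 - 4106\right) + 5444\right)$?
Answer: $-25883$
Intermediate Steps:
$t = -19052$ ($t = -8 - 19044 = -19052$)
$t - \left(\left(5493 - 4106\right) + 5444\right) = -19052 - \left(\left(5493 - 4106\right) + 5444\right) = -19052 - \left(1387 + 5444\right) = -19052 - 6831 = -25883$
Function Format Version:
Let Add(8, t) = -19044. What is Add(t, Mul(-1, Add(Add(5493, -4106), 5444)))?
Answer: -25883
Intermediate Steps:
t = -19052 (t = Add(-8, -19044) = -19052)
Add(t, Mul(-1, Add(Add(5493, -4106), 5444))) = Add(-19052, Mul(-1, Add(Add(5493, -4106), 5444))) = Add(-19052, Mul(-1, Add(1387, 5444))) = Add(-19052, Mul(-1, 6831)) = Add(-19052, -6831) = -25883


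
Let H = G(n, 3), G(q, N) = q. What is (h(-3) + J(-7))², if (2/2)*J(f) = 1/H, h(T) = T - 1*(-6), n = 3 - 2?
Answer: 16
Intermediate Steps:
n = 1
H = 1
h(T) = 6 + T (h(T) = T + 6 = 6 + T)
J(f) = 1 (J(f) = 1/1 = 1)
(h(-3) + J(-7))² = ((6 - 3) + 1)² = (3 + 1)² = 4² = 16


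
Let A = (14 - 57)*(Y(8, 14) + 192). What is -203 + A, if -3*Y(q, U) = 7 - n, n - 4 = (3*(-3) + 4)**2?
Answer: -26323/3 ≈ -8774.3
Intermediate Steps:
n = 29 (n = 4 + (3*(-3) + 4)**2 = 4 + (-9 + 4)**2 = 4 + (-5)**2 = 4 + 25 = 29)
Y(q, U) = 22/3 (Y(q, U) = -(7 - 1*29)/3 = -(7 - 29)/3 = -1/3*(-22) = 22/3)
A = -25714/3 (A = (14 - 57)*(22/3 + 192) = -43*598/3 = -25714/3 ≈ -8571.3)
-203 + A = -203 - 25714/3 = -26323/3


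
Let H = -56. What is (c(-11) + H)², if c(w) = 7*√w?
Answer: 2597 - 784*I*√11 ≈ 2597.0 - 2600.2*I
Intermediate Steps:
(c(-11) + H)² = (7*√(-11) - 56)² = (7*(I*√11) - 56)² = (7*I*√11 - 56)² = (-56 + 7*I*√11)²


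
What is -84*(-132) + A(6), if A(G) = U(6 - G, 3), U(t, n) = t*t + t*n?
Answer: 11088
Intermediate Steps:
U(t, n) = t**2 + n*t
A(G) = (6 - G)*(9 - G) (A(G) = (6 - G)*(3 + (6 - G)) = (6 - G)*(9 - G))
-84*(-132) + A(6) = -84*(-132) + (-9 + 6)*(-6 + 6) = 11088 - 3*0 = 11088 + 0 = 11088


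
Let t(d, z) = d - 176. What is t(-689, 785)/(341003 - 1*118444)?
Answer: -865/222559 ≈ -0.0038866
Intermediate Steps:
t(d, z) = -176 + d
t(-689, 785)/(341003 - 1*118444) = (-176 - 689)/(341003 - 1*118444) = -865/(341003 - 118444) = -865/222559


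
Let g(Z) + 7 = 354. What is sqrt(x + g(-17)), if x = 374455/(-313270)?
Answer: sqrt(1357464508738)/62654 ≈ 18.596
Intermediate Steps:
x = -74891/62654 (x = 374455*(-1/313270) = -74891/62654 ≈ -1.1953)
g(Z) = 347 (g(Z) = -7 + 354 = 347)
sqrt(x + g(-17)) = sqrt(-74891/62654 + 347) = sqrt(21666047/62654) = sqrt(1357464508738)/62654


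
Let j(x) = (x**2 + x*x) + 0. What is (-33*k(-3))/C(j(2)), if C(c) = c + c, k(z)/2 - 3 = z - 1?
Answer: 33/8 ≈ 4.1250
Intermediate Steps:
j(x) = 2*x**2 (j(x) = (x**2 + x**2) + 0 = 2*x**2 + 0 = 2*x**2)
k(z) = 4 + 2*z (k(z) = 6 + 2*(z - 1) = 6 + 2*(-1 + z) = 6 + (-2 + 2*z) = 4 + 2*z)
C(c) = 2*c
(-33*k(-3))/C(j(2)) = (-33*(4 + 2*(-3)))/((2*(2*2**2))) = (-33*(4 - 6))/((2*(2*4))) = (-33*(-2))/((2*8)) = 66/16 = 66*(1/16) = 33/8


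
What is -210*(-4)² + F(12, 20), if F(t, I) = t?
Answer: -3348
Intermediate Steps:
-210*(-4)² + F(12, 20) = -210*(-4)² + 12 = -210*16 + 12 = -3360 + 12 = -3348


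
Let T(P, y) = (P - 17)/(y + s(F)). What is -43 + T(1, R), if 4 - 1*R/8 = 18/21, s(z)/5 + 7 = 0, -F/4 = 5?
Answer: -2855/69 ≈ -41.377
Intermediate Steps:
F = -20 (F = -4*5 = -20)
s(z) = -35 (s(z) = -35 + 5*0 = -35 + 0 = -35)
R = 176/7 (R = 32 - 144/21 = 32 - 8*6/7 = 32 - 48/7 = 176/7 ≈ 25.143)
T(P, y) = (-17 + P)/(-35 + y) (T(P, y) = (P - 17)/(y - 35) = (-17 + P)/(-35 + y))
-43 + T(1, R) = -43 + (-17 + 1)/(-35 + 176/7) = -43 - 16/(-69/7) = -43 - 7/69*(-16) = -43 + 112/69 = -2855/69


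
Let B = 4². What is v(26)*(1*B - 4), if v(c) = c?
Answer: 312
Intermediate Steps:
B = 16
v(26)*(1*B - 4) = 26*(1*16 - 4) = 26*(16 - 4) = 26*12 = 312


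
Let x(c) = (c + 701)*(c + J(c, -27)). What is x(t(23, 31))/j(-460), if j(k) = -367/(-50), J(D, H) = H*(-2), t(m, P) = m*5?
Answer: 6895200/367 ≈ 18788.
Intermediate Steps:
t(m, P) = 5*m
J(D, H) = -2*H
j(k) = 367/50 (j(k) = -367*(-1/50) = 367/50)
x(c) = (54 + c)*(701 + c) (x(c) = (c + 701)*(c - 2*(-27)) = (701 + c)*(c + 54) = (701 + c)*(54 + c) = (54 + c)*(701 + c))
x(t(23, 31))/j(-460) = (37854 + (5*23)**2 + 755*(5*23))/(367/50) = (37854 + 115**2 + 755*115)*(50/367) = (37854 + 13225 + 86825)*(50/367) = 137904*(50/367) = 6895200/367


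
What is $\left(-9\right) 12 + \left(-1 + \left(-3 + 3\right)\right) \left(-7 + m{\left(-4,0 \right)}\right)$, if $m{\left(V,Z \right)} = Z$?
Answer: $-101$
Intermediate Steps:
$\left(-9\right) 12 + \left(-1 + \left(-3 + 3\right)\right) \left(-7 + m{\left(-4,0 \right)}\right) = \left(-9\right) 12 + \left(-1 + \left(-3 + 3\right)\right) \left(-7 + 0\right) = -108 + \left(-1 + 0\right) \left(-7\right) = -108 - -7 = -108 + 7 = -101$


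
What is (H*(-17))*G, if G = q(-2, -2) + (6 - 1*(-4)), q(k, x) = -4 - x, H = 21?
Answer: -2856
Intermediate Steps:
G = 8 (G = (-4 - 1*(-2)) + (6 - 1*(-4)) = (-4 + 2) + (6 + 4) = -2 + 10 = 8)
(H*(-17))*G = (21*(-17))*8 = -357*8 = -2856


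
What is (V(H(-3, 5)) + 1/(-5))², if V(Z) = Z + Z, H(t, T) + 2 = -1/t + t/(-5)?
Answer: 49/9 ≈ 5.4444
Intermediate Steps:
H(t, T) = -2 - 1/t - t/5 (H(t, T) = -2 + (-1/t + t/(-5)) = -2 + (-1/t + t*(-⅕)) = -2 + (-1/t - t/5) = -2 - 1/t - t/5)
V(Z) = 2*Z
(V(H(-3, 5)) + 1/(-5))² = (2*(-2 - 1/(-3) - ⅕*(-3)) + 1/(-5))² = (2*(-2 - 1*(-⅓) + ⅗) - ⅕)² = (2*(-2 + ⅓ + ⅗) - ⅕)² = (2*(-16/15) - ⅕)² = (-32/15 - ⅕)² = (-7/3)² = 49/9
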